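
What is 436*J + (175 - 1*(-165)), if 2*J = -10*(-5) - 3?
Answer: 10586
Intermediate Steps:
J = 47/2 (J = (-10*(-5) - 3)/2 = (50 - 3)/2 = (½)*47 = 47/2 ≈ 23.500)
436*J + (175 - 1*(-165)) = 436*(47/2) + (175 - 1*(-165)) = 10246 + (175 + 165) = 10246 + 340 = 10586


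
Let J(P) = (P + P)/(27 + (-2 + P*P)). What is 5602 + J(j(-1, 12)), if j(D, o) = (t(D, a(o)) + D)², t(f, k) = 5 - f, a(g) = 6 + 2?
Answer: 72827/13 ≈ 5602.1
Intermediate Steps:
a(g) = 8
j(D, o) = 25 (j(D, o) = ((5 - D) + D)² = 5² = 25)
J(P) = 2*P/(25 + P²) (J(P) = (2*P)/(27 + (-2 + P²)) = (2*P)/(25 + P²) = 2*P/(25 + P²))
5602 + J(j(-1, 12)) = 5602 + 2*25/(25 + 25²) = 5602 + 2*25/(25 + 625) = 5602 + 2*25/650 = 5602 + 2*25*(1/650) = 5602 + 1/13 = 72827/13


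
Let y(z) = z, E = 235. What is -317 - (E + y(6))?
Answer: -558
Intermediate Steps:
-317 - (E + y(6)) = -317 - (235 + 6) = -317 - 1*241 = -317 - 241 = -558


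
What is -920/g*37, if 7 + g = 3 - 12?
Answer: 4255/2 ≈ 2127.5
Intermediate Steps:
g = -16 (g = -7 + (3 - 12) = -7 - 9 = -16)
-920/g*37 = -920/(-16)*37 = -920*(-1)/16*37 = -46*(-5/4)*37 = (115/2)*37 = 4255/2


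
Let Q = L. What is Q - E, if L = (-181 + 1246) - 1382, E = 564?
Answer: -881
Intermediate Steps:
L = -317 (L = 1065 - 1382 = -317)
Q = -317
Q - E = -317 - 1*564 = -317 - 564 = -881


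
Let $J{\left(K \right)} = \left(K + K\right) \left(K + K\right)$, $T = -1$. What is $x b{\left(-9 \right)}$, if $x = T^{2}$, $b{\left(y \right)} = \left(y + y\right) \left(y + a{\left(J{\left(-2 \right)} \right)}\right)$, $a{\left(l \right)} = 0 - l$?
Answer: $450$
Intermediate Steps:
$J{\left(K \right)} = 4 K^{2}$ ($J{\left(K \right)} = 2 K 2 K = 4 K^{2}$)
$a{\left(l \right)} = - l$
$b{\left(y \right)} = 2 y \left(-16 + y\right)$ ($b{\left(y \right)} = \left(y + y\right) \left(y - 4 \left(-2\right)^{2}\right) = 2 y \left(y - 4 \cdot 4\right) = 2 y \left(y - 16\right) = 2 y \left(-16 + y\right)$)
$x = 1$ ($x = \left(-1\right)^{2} = 1$)
$x b{\left(-9 \right)} = 1 \cdot 2 \left(-9\right) \left(-16 - 9\right) = 1 \cdot 2 \left(-9\right) \left(-25\right) = 1 \cdot 450 = 450$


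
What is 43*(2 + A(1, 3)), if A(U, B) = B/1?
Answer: 215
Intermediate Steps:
A(U, B) = B (A(U, B) = B*1 = B)
43*(2 + A(1, 3)) = 43*(2 + 3) = 43*5 = 215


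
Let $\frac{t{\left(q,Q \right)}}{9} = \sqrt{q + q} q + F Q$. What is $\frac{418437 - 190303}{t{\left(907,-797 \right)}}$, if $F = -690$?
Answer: $\frac{20909621770}{451396079421} - \frac{103458769 \sqrt{1814}}{1354188238263} \approx 0.043068$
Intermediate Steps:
$t{\left(q,Q \right)} = - 6210 Q + 9 \sqrt{2} q^{\frac{3}{2}}$ ($t{\left(q,Q \right)} = 9 \left(\sqrt{q + q} q - 690 Q\right) = 9 \left(\sqrt{2 q} q - 690 Q\right) = 9 \left(\sqrt{2} \sqrt{q} q - 690 Q\right) = 9 \left(\sqrt{2} q^{\frac{3}{2}} - 690 Q\right) = 9 \left(- 690 Q + \sqrt{2} q^{\frac{3}{2}}\right) = - 6210 Q + 9 \sqrt{2} q^{\frac{3}{2}}$)
$\frac{418437 - 190303}{t{\left(907,-797 \right)}} = \frac{418437 - 190303}{\left(-6210\right) \left(-797\right) + 9 \sqrt{2} \cdot 907^{\frac{3}{2}}} = \frac{228134}{4949370 + 9 \sqrt{2} \cdot 907 \sqrt{907}} = \frac{228134}{4949370 + 8163 \sqrt{1814}}$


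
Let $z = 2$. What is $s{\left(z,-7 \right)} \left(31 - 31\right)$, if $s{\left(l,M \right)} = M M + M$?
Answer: $0$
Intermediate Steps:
$s{\left(l,M \right)} = M + M^{2}$ ($s{\left(l,M \right)} = M^{2} + M = M + M^{2}$)
$s{\left(z,-7 \right)} \left(31 - 31\right) = - 7 \left(1 - 7\right) \left(31 - 31\right) = \left(-7\right) \left(-6\right) 0 = 42 \cdot 0 = 0$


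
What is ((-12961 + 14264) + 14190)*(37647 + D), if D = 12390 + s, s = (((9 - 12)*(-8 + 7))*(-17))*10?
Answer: 767321811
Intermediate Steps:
s = -510 (s = (-3*(-1)*(-17))*10 = (3*(-17))*10 = -51*10 = -510)
D = 11880 (D = 12390 - 510 = 11880)
((-12961 + 14264) + 14190)*(37647 + D) = ((-12961 + 14264) + 14190)*(37647 + 11880) = (1303 + 14190)*49527 = 15493*49527 = 767321811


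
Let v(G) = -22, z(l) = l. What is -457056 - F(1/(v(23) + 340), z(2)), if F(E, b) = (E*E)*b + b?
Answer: -23109766597/50562 ≈ -4.5706e+5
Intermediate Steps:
F(E, b) = b + b*E² (F(E, b) = E²*b + b = b*E² + b = b + b*E²)
-457056 - F(1/(v(23) + 340), z(2)) = -457056 - 2*(1 + (1/(-22 + 340))²) = -457056 - 2*(1 + (1/318)²) = -457056 - 2*(1 + 1/101124) = -457056 - 2*101125/101124 = -457056 - 1*101125/50562 = -457056 - 101125/50562 = -23109766597/50562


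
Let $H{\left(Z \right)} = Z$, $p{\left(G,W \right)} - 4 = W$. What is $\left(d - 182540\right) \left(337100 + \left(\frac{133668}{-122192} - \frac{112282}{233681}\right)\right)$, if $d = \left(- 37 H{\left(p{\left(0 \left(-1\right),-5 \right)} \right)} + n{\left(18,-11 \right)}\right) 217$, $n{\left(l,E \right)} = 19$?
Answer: $- \frac{14643465975415332477}{254945971} \approx -5.7438 \cdot 10^{10}$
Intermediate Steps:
$p{\left(G,W \right)} = 4 + W$
$d = 12152$ ($d = \left(- 37 \left(4 - 5\right) + 19\right) 217 = \left(\left(-37\right) \left(-1\right) + 19\right) 217 = \left(37 + 19\right) 217 = 56 \cdot 217 = 12152$)
$\left(d - 182540\right) \left(337100 + \left(\frac{133668}{-122192} - \frac{112282}{233681}\right)\right) = \left(12152 - 182540\right) \left(337100 + \left(\frac{133668}{-122192} - \frac{112282}{233681}\right)\right) = - 170388 \left(337100 + \left(133668 \left(- \frac{1}{122192}\right) - \frac{112282}{233681}\right)\right) = - 170388 \left(337100 - \frac{1605558359}{1019783884}\right) = \left(-170388\right) \frac{343767541738041}{1019783884} = - \frac{14643465975415332477}{254945971}$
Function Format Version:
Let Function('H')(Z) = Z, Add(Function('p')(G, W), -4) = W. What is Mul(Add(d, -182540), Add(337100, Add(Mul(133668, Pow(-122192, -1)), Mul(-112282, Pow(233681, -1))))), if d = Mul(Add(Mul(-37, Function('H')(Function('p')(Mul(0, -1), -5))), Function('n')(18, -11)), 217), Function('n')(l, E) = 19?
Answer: Rational(-14643465975415332477, 254945971) ≈ -5.7438e+10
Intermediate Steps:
Function('p')(G, W) = Add(4, W)
d = 12152 (d = Mul(Add(Mul(-37, Add(4, -5)), 19), 217) = Mul(Add(Mul(-37, -1), 19), 217) = Mul(Add(37, 19), 217) = Mul(56, 217) = 12152)
Mul(Add(d, -182540), Add(337100, Add(Mul(133668, Pow(-122192, -1)), Mul(-112282, Pow(233681, -1))))) = Mul(Add(12152, -182540), Add(337100, Add(Mul(133668, Pow(-122192, -1)), Mul(-112282, Pow(233681, -1))))) = Mul(-170388, Add(337100, Add(Mul(133668, Rational(-1, 122192)), Mul(-112282, Rational(1, 233681))))) = Mul(-170388, Add(337100, Add(Rational(-33417, 30548), Rational(-112282, 233681)))) = Mul(-170388, Add(337100, Rational(-1605558359, 1019783884))) = Mul(-170388, Rational(343767541738041, 1019783884)) = Rational(-14643465975415332477, 254945971)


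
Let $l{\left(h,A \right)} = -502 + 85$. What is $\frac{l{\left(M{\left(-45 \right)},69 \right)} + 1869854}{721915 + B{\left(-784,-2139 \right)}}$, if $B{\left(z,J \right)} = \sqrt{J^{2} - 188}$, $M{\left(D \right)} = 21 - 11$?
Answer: $\frac{1349574611855}{521156692092} - \frac{1869437 \sqrt{4575133}}{521156692092} \approx 2.5819$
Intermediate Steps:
$M{\left(D \right)} = 10$
$B{\left(z,J \right)} = \sqrt{-188 + J^{2}}$
$l{\left(h,A \right)} = -417$
$\frac{l{\left(M{\left(-45 \right)},69 \right)} + 1869854}{721915 + B{\left(-784,-2139 \right)}} = \frac{-417 + 1869854}{721915 + \sqrt{-188 + \left(-2139\right)^{2}}} = \frac{1869437}{721915 + \sqrt{-188 + 4575321}} = \frac{1869437}{721915 + \sqrt{4575133}}$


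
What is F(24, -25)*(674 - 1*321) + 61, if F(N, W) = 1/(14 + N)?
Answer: 2671/38 ≈ 70.289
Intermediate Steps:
F(24, -25)*(674 - 1*321) + 61 = (674 - 1*321)/(14 + 24) + 61 = (674 - 321)/38 + 61 = (1/38)*353 + 61 = 353/38 + 61 = 2671/38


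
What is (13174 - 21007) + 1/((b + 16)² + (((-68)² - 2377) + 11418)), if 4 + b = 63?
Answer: -151098569/19290 ≈ -7833.0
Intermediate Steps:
b = 59 (b = -4 + 63 = 59)
(13174 - 21007) + 1/((b + 16)² + (((-68)² - 2377) + 11418)) = (13174 - 21007) + 1/((59 + 16)² + (((-68)² - 2377) + 11418)) = -7833 + 1/(75² + ((4624 - 2377) + 11418)) = -7833 + 1/(5625 + (2247 + 11418)) = -7833 + 1/(5625 + 13665) = -7833 + 1/19290 = -151098569/19290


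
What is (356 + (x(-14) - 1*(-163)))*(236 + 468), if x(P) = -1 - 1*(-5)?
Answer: 368192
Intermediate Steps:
x(P) = 4 (x(P) = -1 + 5 = 4)
(356 + (x(-14) - 1*(-163)))*(236 + 468) = (356 + (4 - 1*(-163)))*(236 + 468) = (356 + (4 + 163))*704 = (356 + 167)*704 = 523*704 = 368192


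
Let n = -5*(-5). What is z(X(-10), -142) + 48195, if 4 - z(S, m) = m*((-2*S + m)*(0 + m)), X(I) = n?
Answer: 3919687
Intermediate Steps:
n = 25
X(I) = 25
z(S, m) = 4 - m**2*(m - 2*S) (z(S, m) = 4 - m*(-2*S + m)*(0 + m) = 4 - m*(m - 2*S)*m = 4 - m*m*(m - 2*S) = 4 - m**2*(m - 2*S))
z(X(-10), -142) + 48195 = (4 - 1*(-142)**3 + 2*25*(-142)**2) + 48195 = (4 - 1*(-2863288) + 2*25*20164) + 48195 = (4 + 2863288 + 1008200) + 48195 = 3871492 + 48195 = 3919687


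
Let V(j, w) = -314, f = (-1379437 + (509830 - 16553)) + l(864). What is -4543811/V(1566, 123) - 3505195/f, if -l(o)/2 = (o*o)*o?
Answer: 2932647162218679/202660505936 ≈ 14471.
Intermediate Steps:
l(o) = -2*o³ (l(o) = -2*o*o*o = -2*o²*o = -2*o³)
f = -1290831248 (f = (-1379437 + (509830 - 16553)) - 2*864³ = (-1379437 + 493277) - 2*644972544 = -886160 - 1289945088 = -1290831248)
-4543811/V(1566, 123) - 3505195/f = -4543811/(-314) - 3505195/(-1290831248) = -4543811*(-1/314) - 3505195*(-1/1290831248) = 4543811/314 + 3505195/1290831248 = 2932647162218679/202660505936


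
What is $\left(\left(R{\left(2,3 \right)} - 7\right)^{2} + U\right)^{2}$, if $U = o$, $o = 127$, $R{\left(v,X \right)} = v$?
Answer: $23104$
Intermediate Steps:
$U = 127$
$\left(\left(R{\left(2,3 \right)} - 7\right)^{2} + U\right)^{2} = \left(\left(2 - 7\right)^{2} + 127\right)^{2} = \left(\left(-5\right)^{2} + 127\right)^{2} = \left(25 + 127\right)^{2} = 152^{2} = 23104$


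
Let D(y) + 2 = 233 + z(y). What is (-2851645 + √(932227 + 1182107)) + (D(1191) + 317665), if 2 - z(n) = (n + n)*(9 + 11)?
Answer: -2581387 + 3*√234926 ≈ -2.5799e+6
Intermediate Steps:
z(n) = 2 - 40*n (z(n) = 2 - (n + n)*(9 + 11) = 2 - 2*n*20 = 2 - 40*n)
D(y) = 233 - 40*y (D(y) = -2 + (233 + (2 - 40*y)) = -2 + (235 - 40*y) = 233 - 40*y)
(-2851645 + √(932227 + 1182107)) + (D(1191) + 317665) = (-2851645 + √(932227 + 1182107)) + ((233 - 40*1191) + 317665) = (-2851645 + √2114334) + ((233 - 47640) + 317665) = (-2851645 + 3*√234926) + (-47407 + 317665) = (-2851645 + 3*√234926) + 270258 = -2581387 + 3*√234926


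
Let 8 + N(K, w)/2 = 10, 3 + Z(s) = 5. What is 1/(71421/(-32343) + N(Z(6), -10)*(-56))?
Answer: -10781/2438751 ≈ -0.0044207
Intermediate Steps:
Z(s) = 2 (Z(s) = -3 + 5 = 2)
N(K, w) = 4 (N(K, w) = -16 + 2*10 = -16 + 20 = 4)
1/(71421/(-32343) + N(Z(6), -10)*(-56)) = 1/(71421/(-32343) + 4*(-56)) = 1/(71421*(-1/32343) - 224) = 1/(-23807/10781 - 224) = 1/(-2438751/10781) = -10781/2438751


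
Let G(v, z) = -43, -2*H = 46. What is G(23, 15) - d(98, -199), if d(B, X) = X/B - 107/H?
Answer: -102831/2254 ≈ -45.622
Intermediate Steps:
H = -23 (H = -½*46 = -23)
d(B, X) = 107/23 + X/B (d(B, X) = X/B - 107/(-23) = X/B - 107*(-1/23) = X/B + 107/23 = 107/23 + X/B)
G(23, 15) - d(98, -199) = -43 - (107/23 - 199/98) = -43 - 1*5909/2254 = -43 - 5909/2254 = -102831/2254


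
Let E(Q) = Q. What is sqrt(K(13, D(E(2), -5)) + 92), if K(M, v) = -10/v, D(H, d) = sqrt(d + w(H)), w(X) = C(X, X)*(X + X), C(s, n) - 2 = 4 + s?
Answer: sqrt(828 - 10*sqrt(3))/3 ≈ 9.4908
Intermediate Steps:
C(s, n) = 6 + s (C(s, n) = 2 + (4 + s) = 6 + s)
w(X) = 2*X*(6 + X) (w(X) = (6 + X)*(X + X) = (6 + X)*(2*X) = 2*X*(6 + X))
D(H, d) = sqrt(d + 2*H*(6 + H))
sqrt(K(13, D(E(2), -5)) + 92) = sqrt(-10/sqrt(-5 + 2*2*(6 + 2)) + 92) = sqrt(-10/sqrt(-5 + 2*2*8) + 92) = sqrt(-10/sqrt(-5 + 32) + 92) = sqrt(-10*sqrt(3)/9 + 92) = sqrt(92 - 10*sqrt(3)/9)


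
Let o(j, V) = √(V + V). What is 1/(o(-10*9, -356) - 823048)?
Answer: -102881/84676001377 - I*√178/338704005508 ≈ -1.215e-6 - 3.939e-11*I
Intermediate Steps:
o(j, V) = √2*√V (o(j, V) = √(2*V) = √2*√V)
1/(o(-10*9, -356) - 823048) = 1/(√2*√(-356) - 823048) = 1/(√2*(2*I*√89) - 823048) = 1/(2*I*√178 - 823048) = 1/(-823048 + 2*I*√178)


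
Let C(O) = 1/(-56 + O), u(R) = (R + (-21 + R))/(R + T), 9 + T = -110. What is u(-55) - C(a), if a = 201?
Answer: 649/870 ≈ 0.74598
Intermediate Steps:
T = -119 (T = -9 - 110 = -119)
u(R) = (-21 + 2*R)/(-119 + R) (u(R) = (R + (-21 + R))/(R - 119) = (-21 + 2*R)/(-119 + R))
u(-55) - C(a) = (-21 + 2*(-55))/(-119 - 55) - 1/(-56 + 201) = (-21 - 110)/(-174) - 1/145 = -1/174*(-131) - 1*1/145 = 131/174 - 1/145 = 649/870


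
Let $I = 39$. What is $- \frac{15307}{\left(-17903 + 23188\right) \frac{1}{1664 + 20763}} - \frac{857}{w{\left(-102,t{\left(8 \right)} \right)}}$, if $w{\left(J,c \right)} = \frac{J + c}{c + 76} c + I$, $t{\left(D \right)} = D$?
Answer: $- \frac{216711160304}{3334835} \approx -64984.0$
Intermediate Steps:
$w{\left(J,c \right)} = 39 + \frac{c \left(J + c\right)}{76 + c}$ ($w{\left(J,c \right)} = \frac{J + c}{c + 76} c + 39 = \frac{J + c}{76 + c} c + 39 = \frac{c \left(J + c\right)}{76 + c} + 39 = 39 + \frac{c \left(J + c\right)}{76 + c}$)
$- \frac{15307}{\left(-17903 + 23188\right) \frac{1}{1664 + 20763}} - \frac{857}{w{\left(-102,t{\left(8 \right)} \right)}} = - \frac{15307}{\left(-17903 + 23188\right) \frac{1}{1664 + 20763}} - \frac{857}{\frac{1}{76 + 8} \left(2964 + 8^{2} + 39 \cdot 8 - 816\right)} = - \frac{15307}{5285 \cdot \frac{1}{22427}} - \frac{857}{\frac{1}{84} \left(2964 + 64 + 312 - 816\right)} = - \frac{15307}{5285 \cdot \frac{1}{22427}} - \frac{857}{\frac{1}{84} \cdot 2524} = - \frac{15307}{\frac{5285}{22427}} - \frac{857}{\frac{631}{21}} = \left(-15307\right) \frac{22427}{5285} - \frac{17997}{631} = - \frac{343290089}{5285} - \frac{17997}{631} = - \frac{216711160304}{3334835}$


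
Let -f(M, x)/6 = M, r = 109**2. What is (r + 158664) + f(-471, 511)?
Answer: 173371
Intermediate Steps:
r = 11881
f(M, x) = -6*M
(r + 158664) + f(-471, 511) = (11881 + 158664) - 6*(-471) = 170545 + 2826 = 173371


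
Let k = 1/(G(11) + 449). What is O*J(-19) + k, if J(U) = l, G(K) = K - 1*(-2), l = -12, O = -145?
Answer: 803881/462 ≈ 1740.0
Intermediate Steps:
G(K) = 2 + K (G(K) = K + 2 = 2 + K)
J(U) = -12
k = 1/462 (k = 1/((2 + 11) + 449) = 1/(13 + 449) = 1/462 ≈ 0.0021645)
O*J(-19) + k = -145*(-12) + 1/462 = 1740 + 1/462 = 803881/462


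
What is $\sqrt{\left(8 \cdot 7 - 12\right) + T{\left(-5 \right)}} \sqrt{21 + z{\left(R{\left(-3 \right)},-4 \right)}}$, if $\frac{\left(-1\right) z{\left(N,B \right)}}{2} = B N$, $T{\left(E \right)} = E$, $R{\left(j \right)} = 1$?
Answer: $\sqrt{1131} \approx 33.63$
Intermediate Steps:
$z{\left(N,B \right)} = - 2 B N$
$\sqrt{\left(8 \cdot 7 - 12\right) + T{\left(-5 \right)}} \sqrt{21 + z{\left(R{\left(-3 \right)},-4 \right)}} = \sqrt{\left(8 \cdot 7 - 12\right) - 5} \sqrt{21 - \left(-8\right) 1} = \sqrt{\left(56 - 12\right) - 5} \sqrt{21 + 8} = \sqrt{44 - 5} \sqrt{29} = \sqrt{39} \sqrt{29} = \sqrt{1131}$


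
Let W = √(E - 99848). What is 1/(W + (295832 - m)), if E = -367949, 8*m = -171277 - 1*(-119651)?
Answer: 4836564/1462029442633 - 688*I*√253/1462029442633 ≈ 3.3081e-6 - 7.485e-9*I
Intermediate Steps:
m = -25813/4 (m = (-171277 - 1*(-119651))/8 = (-171277 + 119651)/8 = (⅛)*(-51626) = -25813/4 ≈ -6453.3)
W = 43*I*√253 (W = √(-367949 - 99848) = √(-467797) = 43*I*√253 ≈ 683.96*I)
1/(W + (295832 - m)) = 1/(43*I*√253 + (295832 - 1*(-25813/4))) = 1/(43*I*√253 + (295832 + 25813/4)) = 1/(43*I*√253 + 1209141/4) = 1/(1209141/4 + 43*I*√253)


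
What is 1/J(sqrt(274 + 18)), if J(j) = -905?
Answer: -1/905 ≈ -0.0011050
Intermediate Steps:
1/J(sqrt(274 + 18)) = 1/(-905) = -1/905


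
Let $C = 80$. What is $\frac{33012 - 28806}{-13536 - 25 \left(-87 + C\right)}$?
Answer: $- \frac{4206}{13361} \approx -0.3148$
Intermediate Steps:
$\frac{33012 - 28806}{-13536 - 25 \left(-87 + C\right)} = \frac{33012 - 28806}{-13536 - 25 \left(-87 + 80\right)} = \frac{4206}{-13536 - -175} = \frac{4206}{-13536 + 175} = \frac{4206}{-13361} = 4206 \left(- \frac{1}{13361}\right) = - \frac{4206}{13361}$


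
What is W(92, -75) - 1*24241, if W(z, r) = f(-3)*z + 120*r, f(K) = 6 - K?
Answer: -32413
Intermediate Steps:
W(z, r) = 9*z + 120*r (W(z, r) = (6 - 1*(-3))*z + 120*r = (6 + 3)*z + 120*r = 9*z + 120*r)
W(92, -75) - 1*24241 = (9*92 + 120*(-75)) - 1*24241 = (828 - 9000) - 24241 = -8172 - 24241 = -32413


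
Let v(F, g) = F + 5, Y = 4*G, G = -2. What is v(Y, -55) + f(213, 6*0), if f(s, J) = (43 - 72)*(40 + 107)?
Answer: -4266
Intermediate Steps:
Y = -8 (Y = 4*(-2) = -8)
v(F, g) = 5 + F
f(s, J) = -4263 (f(s, J) = -29*147 = -4263)
v(Y, -55) + f(213, 6*0) = (5 - 8) - 4263 = -3 - 4263 = -4266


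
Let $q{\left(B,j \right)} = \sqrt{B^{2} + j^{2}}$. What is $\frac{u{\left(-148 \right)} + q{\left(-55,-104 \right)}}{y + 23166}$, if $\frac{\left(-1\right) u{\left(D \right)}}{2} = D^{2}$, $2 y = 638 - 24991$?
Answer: $- \frac{87616}{21979} + \frac{2 \sqrt{13841}}{21979} \approx -3.9756$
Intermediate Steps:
$y = - \frac{24353}{2}$ ($y = \frac{638 - 24991}{2} = \frac{1}{2} \left(-24353\right) = - \frac{24353}{2} \approx -12177.0$)
$u{\left(D \right)} = - 2 D^{2}$
$\frac{u{\left(-148 \right)} + q{\left(-55,-104 \right)}}{y + 23166} = \frac{- 2 \left(-148\right)^{2} + \sqrt{\left(-55\right)^{2} + \left(-104\right)^{2}}}{- \frac{24353}{2} + 23166} = \frac{\left(-2\right) 21904 + \sqrt{3025 + 10816}}{\frac{21979}{2}} = \left(-43808 + \sqrt{13841}\right) \frac{2}{21979} = - \frac{87616}{21979} + \frac{2 \sqrt{13841}}{21979}$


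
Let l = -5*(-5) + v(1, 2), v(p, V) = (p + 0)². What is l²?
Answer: 676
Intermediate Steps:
v(p, V) = p²
l = 26 (l = -5*(-5) + 1² = 25 + 1 = 26)
l² = 26² = 676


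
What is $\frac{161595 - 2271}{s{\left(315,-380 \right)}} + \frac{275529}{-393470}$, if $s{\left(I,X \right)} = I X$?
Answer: $- \frac{227785799}{112138950} \approx -2.0313$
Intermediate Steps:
$\frac{161595 - 2271}{s{\left(315,-380 \right)}} + \frac{275529}{-393470} = \frac{161595 - 2271}{315 \left(-380\right)} + \frac{275529}{-393470} = \frac{161595 - 2271}{-119700} + 275529 \left(- \frac{1}{393470}\right) = 159324 \left(- \frac{1}{119700}\right) - \frac{275529}{393470} = - \frac{13277}{9975} - \frac{275529}{393470} = - \frac{227785799}{112138950}$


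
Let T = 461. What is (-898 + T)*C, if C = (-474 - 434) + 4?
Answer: 395048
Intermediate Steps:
C = -904 (C = -908 + 4 = -904)
(-898 + T)*C = (-898 + 461)*(-904) = -437*(-904) = 395048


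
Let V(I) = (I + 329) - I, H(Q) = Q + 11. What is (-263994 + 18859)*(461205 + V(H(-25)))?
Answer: -113138137090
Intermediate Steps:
H(Q) = 11 + Q
V(I) = 329 (V(I) = (329 + I) - I = 329)
(-263994 + 18859)*(461205 + V(H(-25))) = (-263994 + 18859)*(461205 + 329) = -245135*461534 = -113138137090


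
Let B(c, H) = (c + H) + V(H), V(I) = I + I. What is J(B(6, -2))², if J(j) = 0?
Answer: 0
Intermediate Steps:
V(I) = 2*I
B(c, H) = c + 3*H (B(c, H) = (c + H) + 2*H = (H + c) + 2*H = c + 3*H)
J(B(6, -2))² = 0² = 0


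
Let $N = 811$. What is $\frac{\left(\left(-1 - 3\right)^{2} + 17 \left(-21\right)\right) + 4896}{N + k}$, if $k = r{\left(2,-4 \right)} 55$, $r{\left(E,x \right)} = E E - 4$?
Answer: $\frac{4555}{811} \approx 5.6165$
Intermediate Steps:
$r{\left(E,x \right)} = -4 + E^{2}$ ($r{\left(E,x \right)} = E^{2} - 4 = -4 + E^{2}$)
$k = 0$ ($k = \left(-4 + 2^{2}\right) 55 = \left(-4 + 4\right) 55 = 0 \cdot 55 = 0$)
$\frac{\left(\left(-1 - 3\right)^{2} + 17 \left(-21\right)\right) + 4896}{N + k} = \frac{\left(\left(-1 - 3\right)^{2} + 17 \left(-21\right)\right) + 4896}{811 + 0} = \frac{\left(\left(-4\right)^{2} - 357\right) + 4896}{811} = \left(\left(16 - 357\right) + 4896\right) \frac{1}{811} = \left(-341 + 4896\right) \frac{1}{811} = 4555 \cdot \frac{1}{811} = \frac{4555}{811}$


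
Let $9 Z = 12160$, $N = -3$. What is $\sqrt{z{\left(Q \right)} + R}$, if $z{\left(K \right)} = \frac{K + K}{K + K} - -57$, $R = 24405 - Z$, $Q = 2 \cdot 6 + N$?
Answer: $\frac{\sqrt{208007}}{3} \approx 152.03$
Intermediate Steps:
$Z = \frac{12160}{9}$ ($Z = \frac{1}{9} \cdot 12160 = \frac{12160}{9} \approx 1351.1$)
$Q = 9$ ($Q = 2 \cdot 6 - 3 = 12 - 3 = 9$)
$R = \frac{207485}{9}$ ($R = 24405 - \frac{12160}{9} = \frac{207485}{9} \approx 23054.0$)
$z{\left(K \right)} = 58$ ($z{\left(K \right)} = \frac{2 K}{2 K} + 57 = 2 K \frac{1}{2 K} + 57 = 1 + 57 = 58$)
$\sqrt{z{\left(Q \right)} + R} = \sqrt{58 + \frac{207485}{9}} = \sqrt{\frac{208007}{9}} = \frac{\sqrt{208007}}{3}$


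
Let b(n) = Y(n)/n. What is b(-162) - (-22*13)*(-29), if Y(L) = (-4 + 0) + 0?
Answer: -671812/81 ≈ -8294.0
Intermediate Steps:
Y(L) = -4 (Y(L) = -4 + 0 = -4)
b(n) = -4/n
b(-162) - (-22*13)*(-29) = -4/(-162) - (-22*13)*(-29) = -4*(-1/162) - (-286)*(-29) = 2/81 - 1*8294 = 2/81 - 8294 = -671812/81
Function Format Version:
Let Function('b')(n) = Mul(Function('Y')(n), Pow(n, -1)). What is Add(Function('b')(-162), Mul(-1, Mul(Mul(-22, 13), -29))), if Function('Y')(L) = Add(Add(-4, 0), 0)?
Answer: Rational(-671812, 81) ≈ -8294.0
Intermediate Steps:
Function('Y')(L) = -4 (Function('Y')(L) = Add(-4, 0) = -4)
Function('b')(n) = Mul(-4, Pow(n, -1))
Add(Function('b')(-162), Mul(-1, Mul(Mul(-22, 13), -29))) = Add(Mul(-4, Pow(-162, -1)), Mul(-1, Mul(Mul(-22, 13), -29))) = Add(Mul(-4, Rational(-1, 162)), Mul(-1, Mul(-286, -29))) = Add(Rational(2, 81), Mul(-1, 8294)) = Add(Rational(2, 81), -8294) = Rational(-671812, 81)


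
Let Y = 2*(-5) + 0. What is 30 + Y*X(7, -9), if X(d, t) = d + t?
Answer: 50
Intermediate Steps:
Y = -10 (Y = -10 + 0 = -10)
30 + Y*X(7, -9) = 30 - 10*(7 - 9) = 30 - 10*(-2) = 30 + 20 = 50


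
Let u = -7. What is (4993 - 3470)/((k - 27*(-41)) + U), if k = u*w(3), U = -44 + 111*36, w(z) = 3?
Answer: 1523/5038 ≈ 0.30230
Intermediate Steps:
U = 3952 (U = -44 + 3996 = 3952)
k = -21 (k = -7*3 = -21)
(4993 - 3470)/((k - 27*(-41)) + U) = (4993 - 3470)/((-21 - 27*(-41)) + 3952) = 1523/((-21 + 1107) + 3952) = 1523/(1086 + 3952) = 1523/5038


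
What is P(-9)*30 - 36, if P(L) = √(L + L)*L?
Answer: -36 - 810*I*√2 ≈ -36.0 - 1145.5*I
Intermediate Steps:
P(L) = √2*L^(3/2) (P(L) = √(2*L)*L = (√2*√L)*L = √2*L^(3/2))
P(-9)*30 - 36 = (√2*(-9)^(3/2))*30 - 36 = (√2*(-27*I))*30 - 36 = -27*I*√2*30 - 36 = -810*I*√2 - 36 = -36 - 810*I*√2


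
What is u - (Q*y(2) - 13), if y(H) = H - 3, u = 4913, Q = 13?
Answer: 4939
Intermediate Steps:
y(H) = -3 + H
u - (Q*y(2) - 13) = 4913 - (13*(-3 + 2) - 13) = 4913 - (13*(-1) - 13) = 4913 - (-13 - 13) = 4913 - 1*(-26) = 4913 + 26 = 4939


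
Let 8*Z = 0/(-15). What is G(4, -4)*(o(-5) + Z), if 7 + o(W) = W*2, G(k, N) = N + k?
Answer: 0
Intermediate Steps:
o(W) = -7 + 2*W (o(W) = -7 + W*2 = -7 + 2*W)
Z = 0 (Z = (0/(-15))/8 = (0*(-1/15))/8 = (⅛)*0 = 0)
G(4, -4)*(o(-5) + Z) = (-4 + 4)*((-7 + 2*(-5)) + 0) = 0*((-7 - 10) + 0) = 0*(-17 + 0) = 0*(-17) = 0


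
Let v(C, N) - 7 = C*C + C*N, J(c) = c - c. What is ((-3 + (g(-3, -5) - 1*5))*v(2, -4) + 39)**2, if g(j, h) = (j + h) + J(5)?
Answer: 81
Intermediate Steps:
J(c) = 0
v(C, N) = 7 + C**2 + C*N (v(C, N) = 7 + (C*C + C*N) = 7 + (C**2 + C*N) = 7 + C**2 + C*N)
g(j, h) = h + j (g(j, h) = (j + h) + 0 = (h + j) + 0 = h + j)
((-3 + (g(-3, -5) - 1*5))*v(2, -4) + 39)**2 = ((-3 + ((-5 - 3) - 1*5))*(7 + 2**2 + 2*(-4)) + 39)**2 = ((-3 + (-8 - 5))*(7 + 4 - 8) + 39)**2 = ((-3 - 13)*3 + 39)**2 = (-16*3 + 39)**2 = (-48 + 39)**2 = (-9)**2 = 81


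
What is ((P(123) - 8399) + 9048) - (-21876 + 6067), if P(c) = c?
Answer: 16581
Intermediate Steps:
((P(123) - 8399) + 9048) - (-21876 + 6067) = ((123 - 8399) + 9048) - (-21876 + 6067) = (-8276 + 9048) - 1*(-15809) = 772 + 15809 = 16581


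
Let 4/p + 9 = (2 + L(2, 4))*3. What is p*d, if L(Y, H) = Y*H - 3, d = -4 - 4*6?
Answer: -28/3 ≈ -9.3333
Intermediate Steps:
d = -28 (d = -4 - 24 = -28)
L(Y, H) = -3 + H*Y (L(Y, H) = H*Y - 3 = -3 + H*Y)
p = 1/3 (p = 4/(-9 + (2 + (-3 + 4*2))*3) = 4/(-9 + (2 + (-3 + 8))*3) = 4/(-9 + (2 + 5)*3) = 4/(-9 + 7*3) = 4/(-9 + 21) = 4/12 = 4*(1/12) = 1/3 ≈ 0.33333)
p*d = (1/3)*(-28) = -28/3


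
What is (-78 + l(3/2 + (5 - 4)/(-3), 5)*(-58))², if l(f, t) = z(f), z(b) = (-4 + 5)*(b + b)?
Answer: 409600/9 ≈ 45511.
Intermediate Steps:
z(b) = 2*b (z(b) = 1*(2*b) = 2*b)
l(f, t) = 2*f
(-78 + l(3/2 + (5 - 4)/(-3), 5)*(-58))² = (-78 + (2*(3/2 + (5 - 4)/(-3)))*(-58))² = (-78 + (2*(3*(½) + 1*(-⅓)))*(-58))² = (-78 + (2*(3/2 - ⅓))*(-58))² = (-78 + (2*(7/6))*(-58))² = (-78 + (7/3)*(-58))² = (-78 - 406/3)² = (-640/3)² = 409600/9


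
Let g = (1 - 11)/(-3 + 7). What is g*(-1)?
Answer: 5/2 ≈ 2.5000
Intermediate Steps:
g = -5/2 (g = -10/4 = -10*¼ = -5/2 ≈ -2.5000)
g*(-1) = -5/2*(-1) = 5/2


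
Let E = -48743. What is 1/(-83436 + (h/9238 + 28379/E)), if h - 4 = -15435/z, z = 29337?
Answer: -629052104098/52485957365758143 ≈ -1.1985e-5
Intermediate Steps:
h = 4853/1397 (h = 4 - 15435/29337 = 4 - 15435*1/29337 = 4 - 735/1397 = 4853/1397 ≈ 3.4739)
1/(-83436 + (h/9238 + 28379/E)) = 1/(-83436 + ((4853/1397)/9238 + 28379/(-48743))) = 1/(-83436 + ((4853/1397)*(1/9238) + 28379*(-1/48743))) = 1/(-83436 + (4853/12905486 - 28379/48743)) = 1/(-83436 - 366008237415/629052104098) = 1/(-52485957365758143/629052104098) = -629052104098/52485957365758143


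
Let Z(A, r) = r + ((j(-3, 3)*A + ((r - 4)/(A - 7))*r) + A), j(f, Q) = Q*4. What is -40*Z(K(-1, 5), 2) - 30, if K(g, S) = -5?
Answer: 7430/3 ≈ 2476.7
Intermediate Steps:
j(f, Q) = 4*Q
Z(A, r) = r + 13*A + r*(-4 + r)/(-7 + A) (Z(A, r) = r + (((4*3)*A + ((r - 4)/(A - 7))*r) + A) = r + ((12*A + ((-4 + r)/(-7 + A))*r) + A) = r + ((12*A + r*(-4 + r)/(-7 + A)) + A) = r + (13*A + r*(-4 + r)/(-7 + A)) = r + 13*A + r*(-4 + r)/(-7 + A))
-40*Z(K(-1, 5), 2) - 30 = -40*(2² - 91*(-5) - 11*2 + 13*(-5)² - 5*2)/(-7 - 5) - 30 = -40*(4 + 455 - 22 + 13*25 - 10)/(-12) - 30 = -(-10)*(4 + 455 - 22 + 325 - 10)/3 - 30 = -(-10)*752/3 - 30 = -40*(-188/3) - 30 = 7520/3 - 30 = 7430/3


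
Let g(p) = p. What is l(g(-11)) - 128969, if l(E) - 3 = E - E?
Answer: -128966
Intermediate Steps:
l(E) = 3 (l(E) = 3 + (E - E) = 3 + 0 = 3)
l(g(-11)) - 128969 = 3 - 128969 = -128966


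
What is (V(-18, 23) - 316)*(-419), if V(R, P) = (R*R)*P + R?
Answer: -2982442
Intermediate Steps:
V(R, P) = R + P*R**2 (V(R, P) = R**2*P + R = P*R**2 + R = R + P*R**2)
(V(-18, 23) - 316)*(-419) = (-18*(1 + 23*(-18)) - 316)*(-419) = (-18*(1 - 414) - 316)*(-419) = (-18*(-413) - 316)*(-419) = (7434 - 316)*(-419) = 7118*(-419) = -2982442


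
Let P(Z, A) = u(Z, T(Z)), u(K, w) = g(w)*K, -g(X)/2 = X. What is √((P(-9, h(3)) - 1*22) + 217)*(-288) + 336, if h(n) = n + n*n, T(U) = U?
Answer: 336 - 288*√33 ≈ -1318.4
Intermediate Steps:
g(X) = -2*X
h(n) = n + n²
u(K, w) = -2*K*w (u(K, w) = (-2*w)*K = -2*K*w)
P(Z, A) = -2*Z² (P(Z, A) = -2*Z*Z = -2*Z²)
√((P(-9, h(3)) - 1*22) + 217)*(-288) + 336 = √((-2*(-9)² - 1*22) + 217)*(-288) + 336 = √((-2*81 - 22) + 217)*(-288) + 336 = √((-162 - 22) + 217)*(-288) + 336 = √(-184 + 217)*(-288) + 336 = √33*(-288) + 336 = -288*√33 + 336 = 336 - 288*√33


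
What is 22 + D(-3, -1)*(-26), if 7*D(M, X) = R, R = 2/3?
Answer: 410/21 ≈ 19.524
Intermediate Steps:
R = ⅔ (R = 2*(⅓) = ⅔ ≈ 0.66667)
D(M, X) = 2/21 (D(M, X) = (⅐)*(⅔) = 2/21)
22 + D(-3, -1)*(-26) = 22 + (2/21)*(-26) = 22 - 52/21 = 410/21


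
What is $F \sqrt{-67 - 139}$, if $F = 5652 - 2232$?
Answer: $3420 i \sqrt{206} \approx 49086.0 i$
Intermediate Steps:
$F = 3420$
$F \sqrt{-67 - 139} = 3420 \sqrt{-67 - 139} = 3420 \sqrt{-206} = 3420 i \sqrt{206}$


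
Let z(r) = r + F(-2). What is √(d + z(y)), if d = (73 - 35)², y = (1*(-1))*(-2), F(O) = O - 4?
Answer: 12*√10 ≈ 37.947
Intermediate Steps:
F(O) = -4 + O
y = 2 (y = -1*(-2) = 2)
z(r) = -6 + r (z(r) = r + (-4 - 2) = r - 6 = -6 + r)
d = 1444 (d = 38² = 1444)
√(d + z(y)) = √(1444 + (-6 + 2)) = √(1444 - 4) = √1440 = 12*√10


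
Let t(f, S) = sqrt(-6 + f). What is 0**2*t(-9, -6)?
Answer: 0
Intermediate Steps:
0**2*t(-9, -6) = 0**2*sqrt(-6 - 9) = 0*sqrt(-15) = 0*(I*sqrt(15)) = 0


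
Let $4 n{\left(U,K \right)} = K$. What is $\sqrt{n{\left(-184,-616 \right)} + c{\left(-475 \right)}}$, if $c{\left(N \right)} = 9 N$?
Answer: $i \sqrt{4429} \approx 66.551 i$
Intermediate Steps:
$n{\left(U,K \right)} = \frac{K}{4}$
$\sqrt{n{\left(-184,-616 \right)} + c{\left(-475 \right)}} = \sqrt{\frac{1}{4} \left(-616\right) + 9 \left(-475\right)} = \sqrt{-154 - 4275} = \sqrt{-4429} = i \sqrt{4429}$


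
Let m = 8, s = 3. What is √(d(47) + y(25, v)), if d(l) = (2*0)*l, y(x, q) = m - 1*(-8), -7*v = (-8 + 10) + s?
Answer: 4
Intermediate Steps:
v = -5/7 (v = -((-8 + 10) + 3)/7 = -(2 + 3)/7 = -⅐*5 = -5/7 ≈ -0.71429)
y(x, q) = 16 (y(x, q) = 8 - 1*(-8) = 8 + 8 = 16)
d(l) = 0 (d(l) = 0*l = 0)
√(d(47) + y(25, v)) = √(0 + 16) = √16 = 4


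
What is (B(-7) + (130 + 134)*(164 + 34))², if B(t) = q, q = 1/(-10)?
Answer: 273235152961/100 ≈ 2.7324e+9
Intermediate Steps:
q = -⅒ ≈ -0.10000
B(t) = -⅒
(B(-7) + (130 + 134)*(164 + 34))² = (-⅒ + (130 + 134)*(164 + 34))² = (-⅒ + 264*198)² = (-⅒ + 52272)² = (522719/10)² = 273235152961/100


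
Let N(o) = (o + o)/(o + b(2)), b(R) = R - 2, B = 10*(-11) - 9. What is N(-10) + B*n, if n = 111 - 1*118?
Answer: 835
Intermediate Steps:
B = -119 (B = -110 - 9 = -119)
b(R) = -2 + R
n = -7 (n = 111 - 118 = -7)
N(o) = 2 (N(o) = (o + o)/(o + (-2 + 2)) = (2*o)/(o + 0) = (2*o)/o = 2)
N(-10) + B*n = 2 - 119*(-7) = 2 + 833 = 835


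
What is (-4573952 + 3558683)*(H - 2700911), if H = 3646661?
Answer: -960190656750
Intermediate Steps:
(-4573952 + 3558683)*(H - 2700911) = (-4573952 + 3558683)*(3646661 - 2700911) = -1015269*945750 = -960190656750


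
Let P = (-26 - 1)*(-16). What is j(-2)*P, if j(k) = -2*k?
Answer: 1728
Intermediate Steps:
P = 432 (P = -27*(-16) = 432)
j(-2)*P = -2*(-2)*432 = 4*432 = 1728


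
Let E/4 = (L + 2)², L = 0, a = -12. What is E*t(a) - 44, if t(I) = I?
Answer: -236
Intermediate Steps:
E = 16 (E = 4*(0 + 2)² = 4*2² = 4*4 = 16)
E*t(a) - 44 = 16*(-12) - 44 = -192 - 44 = -236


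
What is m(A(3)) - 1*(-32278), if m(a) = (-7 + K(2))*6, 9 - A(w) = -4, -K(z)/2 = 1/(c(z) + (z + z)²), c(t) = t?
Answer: 96706/3 ≈ 32235.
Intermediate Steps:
K(z) = -2/(z + 4*z²) (K(z) = -2/(z + (z + z)²) = -2/(z + (2*z)²) = -2/(z + 4*z²))
A(w) = 13 (A(w) = 9 - 1*(-4) = 9 + 4 = 13)
m(a) = -128/3 (m(a) = (-7 - 2/(2*(1 + 4*2)))*6 = (-7 - 2*½/(1 + 8))*6 = (-7 - 2*½/9)*6 = (-7 - 2*½*⅑)*6 = (-7 - ⅑)*6 = -64/9*6 = -128/3)
m(A(3)) - 1*(-32278) = -128/3 - 1*(-32278) = -128/3 + 32278 = 96706/3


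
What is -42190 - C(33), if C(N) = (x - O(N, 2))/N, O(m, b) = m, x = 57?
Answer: -464098/11 ≈ -42191.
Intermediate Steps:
C(N) = (57 - N)/N
-42190 - C(33) = -42190 - (57 - 1*33)/33 = -42190 - (57 - 33)/33 = -42190 - 24/33 = -42190 - 1*8/11 = -42190 - 8/11 = -464098/11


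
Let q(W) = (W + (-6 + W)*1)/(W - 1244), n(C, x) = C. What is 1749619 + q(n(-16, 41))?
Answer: 1102259989/630 ≈ 1.7496e+6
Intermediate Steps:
q(W) = (-6 + 2*W)/(-1244 + W) (q(W) = (W + (-6 + W))/(-1244 + W) = (-6 + 2*W)/(-1244 + W))
1749619 + q(n(-16, 41)) = 1749619 + 2*(-3 - 16)/(-1244 - 16) = 1749619 + 2*(-19)/(-1260) = 1749619 + 2*(-1/1260)*(-19) = 1749619 + 19/630 = 1102259989/630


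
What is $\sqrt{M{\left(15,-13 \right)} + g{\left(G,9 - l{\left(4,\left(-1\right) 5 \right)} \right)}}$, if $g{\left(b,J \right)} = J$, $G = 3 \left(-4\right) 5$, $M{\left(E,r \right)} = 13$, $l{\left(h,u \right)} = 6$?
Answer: $4$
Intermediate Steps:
$G = -60$ ($G = \left(-12\right) 5 = -60$)
$\sqrt{M{\left(15,-13 \right)} + g{\left(G,9 - l{\left(4,\left(-1\right) 5 \right)} \right)}} = \sqrt{13 + \left(9 - 6\right)} = \sqrt{13 + 3} = \sqrt{16} = 4$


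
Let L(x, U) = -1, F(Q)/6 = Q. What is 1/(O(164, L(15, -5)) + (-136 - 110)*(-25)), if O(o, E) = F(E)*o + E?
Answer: 1/5165 ≈ 0.00019361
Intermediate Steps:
F(Q) = 6*Q
O(o, E) = E + 6*E*o (O(o, E) = (6*E)*o + E = 6*E*o + E = E + 6*E*o)
1/(O(164, L(15, -5)) + (-136 - 110)*(-25)) = 1/(-(1 + 6*164) + (-136 - 110)*(-25)) = 1/(-(1 + 984) - 246*(-25)) = 1/(-1*985 + 6150) = 1/(-985 + 6150) = 1/5165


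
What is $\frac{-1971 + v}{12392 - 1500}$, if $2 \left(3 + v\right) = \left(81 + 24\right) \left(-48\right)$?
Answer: $- \frac{321}{778} \approx -0.4126$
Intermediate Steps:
$v = -2523$ ($v = -3 + \frac{\left(81 + 24\right) \left(-48\right)}{2} = -3 + \frac{105 \left(-48\right)}{2} = -3 + \frac{1}{2} \left(-5040\right) = -3 - 2520 = -2523$)
$\frac{-1971 + v}{12392 - 1500} = \frac{-1971 - 2523}{12392 - 1500} = - \frac{4494}{10892} = \left(-4494\right) \frac{1}{10892} = - \frac{321}{778}$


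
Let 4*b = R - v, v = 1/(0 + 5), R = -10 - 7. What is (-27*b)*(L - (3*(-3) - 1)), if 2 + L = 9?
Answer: 19737/10 ≈ 1973.7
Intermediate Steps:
L = 7 (L = -2 + 9 = 7)
R = -17
v = ⅕ (v = 1/5 = ⅕ ≈ 0.20000)
b = -43/10 (b = (-17 - 1*⅕)/4 = (-17 - ⅕)/4 = (¼)*(-86/5) = -43/10 ≈ -4.3000)
(-27*b)*(L - (3*(-3) - 1)) = (-27*(-43/10))*(7 - (3*(-3) - 1)) = 1161*(7 - (-9 - 1))/10 = 1161*(7 - 1*(-10))/10 = 1161*(7 + 10)/10 = (1161/10)*17 = 19737/10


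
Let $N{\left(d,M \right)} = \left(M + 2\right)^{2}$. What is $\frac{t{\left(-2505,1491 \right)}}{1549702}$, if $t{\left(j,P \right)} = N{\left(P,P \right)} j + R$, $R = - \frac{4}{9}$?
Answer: $- \frac{50253909709}{13947318} \approx -3603.1$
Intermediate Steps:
$R = - \frac{4}{9}$ ($R = \left(-4\right) \frac{1}{9} = - \frac{4}{9} \approx -0.44444$)
$N{\left(d,M \right)} = \left(2 + M\right)^{2}$
$t{\left(j,P \right)} = - \frac{4}{9} + j \left(2 + P\right)^{2}$ ($t{\left(j,P \right)} = \left(2 + P\right)^{2} j - \frac{4}{9} = j \left(2 + P\right)^{2} - \frac{4}{9} = - \frac{4}{9} + j \left(2 + P\right)^{2}$)
$\frac{t{\left(-2505,1491 \right)}}{1549702} = \frac{- \frac{4}{9} - 2505 \left(2 + 1491\right)^{2}}{1549702} = \left(- \frac{4}{9} - 2505 \cdot 1493^{2}\right) \frac{1}{1549702} = \left(- \frac{4}{9} - 5583767745\right) \frac{1}{1549702} = \left(- \frac{50253909709}{9}\right) \frac{1}{1549702} = - \frac{50253909709}{13947318}$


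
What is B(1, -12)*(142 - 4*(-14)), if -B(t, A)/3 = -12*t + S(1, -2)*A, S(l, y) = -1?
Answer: 0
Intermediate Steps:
B(t, A) = 3*A + 36*t (B(t, A) = -3*(-12*t - A) = -3*(-A - 12*t) = 3*A + 36*t)
B(1, -12)*(142 - 4*(-14)) = (3*(-12) + 36*1)*(142 - 4*(-14)) = (-36 + 36)*(142 + 56) = 0*198 = 0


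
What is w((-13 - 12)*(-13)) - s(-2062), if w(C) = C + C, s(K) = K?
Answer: 2712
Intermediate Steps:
w(C) = 2*C
w((-13 - 12)*(-13)) - s(-2062) = 2*((-13 - 12)*(-13)) - 1*(-2062) = 2*(-25*(-13)) + 2062 = 2*325 + 2062 = 650 + 2062 = 2712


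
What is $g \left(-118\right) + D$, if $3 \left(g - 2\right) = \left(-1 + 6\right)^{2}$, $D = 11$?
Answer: $- \frac{3625}{3} \approx -1208.3$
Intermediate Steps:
$g = \frac{31}{3}$ ($g = 2 + \frac{\left(-1 + 6\right)^{2}}{3} = 2 + \frac{5^{2}}{3} = 2 + \frac{1}{3} \cdot 25 = 2 + \frac{25}{3} = \frac{31}{3} \approx 10.333$)
$g \left(-118\right) + D = \frac{31}{3} \left(-118\right) + 11 = - \frac{3658}{3} + 11 = - \frac{3625}{3}$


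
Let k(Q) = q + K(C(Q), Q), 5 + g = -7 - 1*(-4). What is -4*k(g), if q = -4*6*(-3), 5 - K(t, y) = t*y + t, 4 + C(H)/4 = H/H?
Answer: 28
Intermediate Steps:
C(H) = -12 (C(H) = -16 + 4*(H/H) = -16 + 4*1 = -16 + 4 = -12)
g = -8 (g = -5 + (-7 - 1*(-4)) = -5 + (-7 + 4) = -5 - 3 = -8)
K(t, y) = 5 - t - t*y (K(t, y) = 5 - (t*y + t) = 5 - (t + t*y) = 5 + (-t - t*y) = 5 - t - t*y)
q = 72 (q = -24*(-3) = 72)
k(Q) = 89 + 12*Q (k(Q) = 72 + (5 - 1*(-12) - 1*(-12)*Q) = 72 + (5 + 12 + 12*Q) = 72 + (17 + 12*Q) = 89 + 12*Q)
-4*k(g) = -4*(89 + 12*(-8)) = -4*(89 - 96) = -4*(-7) = 28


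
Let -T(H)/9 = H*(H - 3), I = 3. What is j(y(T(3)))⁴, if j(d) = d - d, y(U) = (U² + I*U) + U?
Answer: 0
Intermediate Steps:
T(H) = -9*H*(-3 + H) (T(H) = -9*H*(H - 3) = -9*H*(-3 + H))
y(U) = U² + 4*U (y(U) = (U² + 3*U) + U = U² + 4*U)
j(d) = 0
j(y(T(3)))⁴ = 0⁴ = 0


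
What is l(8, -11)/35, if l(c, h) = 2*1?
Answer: 2/35 ≈ 0.057143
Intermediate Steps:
l(c, h) = 2
l(8, -11)/35 = 2/35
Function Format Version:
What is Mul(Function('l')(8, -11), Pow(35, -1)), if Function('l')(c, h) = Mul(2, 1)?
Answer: Rational(2, 35) ≈ 0.057143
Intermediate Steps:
Function('l')(c, h) = 2
Mul(Function('l')(8, -11), Pow(35, -1)) = Mul(2, Pow(35, -1)) = Mul(2, Rational(1, 35)) = Rational(2, 35)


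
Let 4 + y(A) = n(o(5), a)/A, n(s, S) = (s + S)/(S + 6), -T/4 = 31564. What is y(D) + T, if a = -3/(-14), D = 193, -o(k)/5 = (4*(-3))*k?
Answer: -706675819/5597 ≈ -1.2626e+5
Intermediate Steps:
o(k) = 60*k (o(k) = -5*4*(-3)*k = -(-60)*k = 60*k)
T = -126256 (T = -4*31564 = -126256)
a = 3/14 (a = -3*(-1/14) = 3/14 ≈ 0.21429)
n(s, S) = (S + s)/(6 + S)
y(A) = -4 + 1401/(29*A) (y(A) = -4 + ((3/14 + 60*5)/(6 + 3/14))/A = -4 + ((3/14 + 300)/(87/14))/A = -4 + ((14/87)*(4203/14))/A = -4 + 1401/(29*A))
y(D) + T = (-4 + (1401/29)/193) - 126256 = (-4 + (1401/29)*(1/193)) - 126256 = (-4 + 1401/5597) - 126256 = -20987/5597 - 126256 = -706675819/5597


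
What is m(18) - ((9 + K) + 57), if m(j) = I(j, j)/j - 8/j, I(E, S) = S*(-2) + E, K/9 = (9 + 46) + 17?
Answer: -6439/9 ≈ -715.44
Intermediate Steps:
K = 648 (K = 9*((9 + 46) + 17) = 9*(55 + 17) = 9*72 = 648)
I(E, S) = E - 2*S (I(E, S) = -2*S + E = E - 2*S)
m(j) = -1 - 8/j (m(j) = (j - 2*j)/j - 8/j = (-j)/j - 8/j = -1 - 8/j)
m(18) - ((9 + K) + 57) = (-8 - 1*18)/18 - ((9 + 648) + 57) = (-8 - 18)/18 - (657 + 57) = (1/18)*(-26) - 1*714 = -13/9 - 714 = -6439/9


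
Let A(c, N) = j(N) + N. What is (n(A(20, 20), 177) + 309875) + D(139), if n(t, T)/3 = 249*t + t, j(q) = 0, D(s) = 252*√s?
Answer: 324875 + 252*√139 ≈ 3.2785e+5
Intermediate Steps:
A(c, N) = N (A(c, N) = 0 + N = N)
n(t, T) = 750*t (n(t, T) = 3*(249*t + t) = 3*(250*t) = 750*t)
(n(A(20, 20), 177) + 309875) + D(139) = (750*20 + 309875) + 252*√139 = (15000 + 309875) + 252*√139 = 324875 + 252*√139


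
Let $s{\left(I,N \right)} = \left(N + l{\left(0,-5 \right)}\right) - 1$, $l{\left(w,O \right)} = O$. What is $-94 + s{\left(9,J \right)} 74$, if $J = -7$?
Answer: $-1056$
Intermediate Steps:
$s{\left(I,N \right)} = -6 + N$ ($s{\left(I,N \right)} = \left(N - 5\right) - 1 = \left(-5 + N\right) - 1 = -6 + N$)
$-94 + s{\left(9,J \right)} 74 = -94 + \left(-6 - 7\right) 74 = -94 - 962 = -1056$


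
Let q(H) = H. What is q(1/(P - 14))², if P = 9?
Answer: 1/25 ≈ 0.040000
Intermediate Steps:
q(1/(P - 14))² = (1/(9 - 14))² = (1/(-5))² = (-⅕)² = 1/25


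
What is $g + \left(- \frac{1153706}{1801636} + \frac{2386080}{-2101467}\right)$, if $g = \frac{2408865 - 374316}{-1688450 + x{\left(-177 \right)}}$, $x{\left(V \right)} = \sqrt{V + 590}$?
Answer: $- \frac{5362223596464744223859039}{1798932153033166066504174} - \frac{2034549 \sqrt{413}}{2850863402087} \approx -2.9808$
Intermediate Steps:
$x{\left(V \right)} = \sqrt{590 + V}$
$g = \frac{2034549}{-1688450 + \sqrt{413}}$ ($g = \frac{2408865 - 374316}{-1688450 + \sqrt{590 - 177}} = \frac{2034549}{-1688450 + \sqrt{413}} \approx -1.205$)
$g + \left(- \frac{1153706}{1801636} + \frac{2386080}{-2101467}\right) = \left(- \frac{3435234259050}{2850863402087} - \frac{2034549 \sqrt{413}}{2850863402087}\right) + \left(- \frac{1153706}{1801636} + \frac{2386080}{-2101467}\right) = \left(- \frac{3435234259050}{2850863402087} - \frac{2034549 \sqrt{413}}{2850863402087}\right) + \left(\left(-1153706\right) \frac{1}{1801636} + 2386080 \left(- \frac{1}{2101467}\right)\right) = \left(- \frac{3435234259050}{2850863402087} - \frac{2034549 \sqrt{413}}{2850863402087}\right) - \frac{1120553785597}{631013100002} = - \frac{5362223596464744223859039}{1798932153033166066504174} - \frac{2034549 \sqrt{413}}{2850863402087}$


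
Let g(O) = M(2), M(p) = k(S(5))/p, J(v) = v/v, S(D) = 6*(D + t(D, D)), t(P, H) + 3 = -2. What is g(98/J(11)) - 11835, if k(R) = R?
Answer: -11835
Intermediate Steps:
t(P, H) = -5 (t(P, H) = -3 - 2 = -5)
S(D) = -30 + 6*D (S(D) = 6*(D - 5) = 6*(-5 + D) = -30 + 6*D)
J(v) = 1
M(p) = 0 (M(p) = (-30 + 6*5)/p = (-30 + 30)/p = 0/p = 0)
g(O) = 0
g(98/J(11)) - 11835 = 0 - 11835 = -11835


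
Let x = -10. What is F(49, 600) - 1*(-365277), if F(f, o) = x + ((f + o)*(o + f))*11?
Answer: 4998478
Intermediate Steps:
F(f, o) = -10 + 11*(f + o)² (F(f, o) = -10 + ((f + o)*(o + f))*11 = -10 + ((f + o)*(f + o))*11 = -10 + (f + o)²*11 = -10 + 11*(f + o)²)
F(49, 600) - 1*(-365277) = (-10 + 11*(49 + 600)²) - 1*(-365277) = (-10 + 11*649²) + 365277 = (-10 + 11*421201) + 365277 = (-10 + 4633211) + 365277 = 4633201 + 365277 = 4998478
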